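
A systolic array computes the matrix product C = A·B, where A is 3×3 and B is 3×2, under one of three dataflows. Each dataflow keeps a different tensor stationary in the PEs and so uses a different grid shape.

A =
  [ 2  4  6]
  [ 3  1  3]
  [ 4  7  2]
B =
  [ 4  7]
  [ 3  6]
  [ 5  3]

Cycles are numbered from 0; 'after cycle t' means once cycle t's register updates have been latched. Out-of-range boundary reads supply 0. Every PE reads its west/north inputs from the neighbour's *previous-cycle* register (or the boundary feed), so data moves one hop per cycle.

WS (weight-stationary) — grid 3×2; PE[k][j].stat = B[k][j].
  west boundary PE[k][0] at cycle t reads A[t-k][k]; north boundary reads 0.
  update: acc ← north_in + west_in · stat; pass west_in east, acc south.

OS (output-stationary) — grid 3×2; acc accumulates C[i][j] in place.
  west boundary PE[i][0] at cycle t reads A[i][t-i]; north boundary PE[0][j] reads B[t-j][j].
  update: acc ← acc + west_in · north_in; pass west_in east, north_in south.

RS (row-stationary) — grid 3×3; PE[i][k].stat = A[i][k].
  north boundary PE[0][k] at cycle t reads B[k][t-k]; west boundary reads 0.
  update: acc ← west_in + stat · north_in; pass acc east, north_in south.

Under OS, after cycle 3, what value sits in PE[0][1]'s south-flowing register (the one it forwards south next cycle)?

register = 3

Tracing OS — 3×2 array, target PE[0][1]:
  [0] (0,0) acc=8 (h:2 v:4)
  [0] (0,1) acc=0 (h:0 v:0)
  [1] (0,0) acc=20 (h:4 v:3)
  [1] (0,1) acc=14 (h:2 v:7)
  [2] (0,0) acc=50 (h:6 v:5)
  [2] (0,1) acc=38 (h:4 v:6)
  [3] (0,0) acc=50 (h:0 v:0)
  [3] (0,1) acc=56 (h:6 v:3)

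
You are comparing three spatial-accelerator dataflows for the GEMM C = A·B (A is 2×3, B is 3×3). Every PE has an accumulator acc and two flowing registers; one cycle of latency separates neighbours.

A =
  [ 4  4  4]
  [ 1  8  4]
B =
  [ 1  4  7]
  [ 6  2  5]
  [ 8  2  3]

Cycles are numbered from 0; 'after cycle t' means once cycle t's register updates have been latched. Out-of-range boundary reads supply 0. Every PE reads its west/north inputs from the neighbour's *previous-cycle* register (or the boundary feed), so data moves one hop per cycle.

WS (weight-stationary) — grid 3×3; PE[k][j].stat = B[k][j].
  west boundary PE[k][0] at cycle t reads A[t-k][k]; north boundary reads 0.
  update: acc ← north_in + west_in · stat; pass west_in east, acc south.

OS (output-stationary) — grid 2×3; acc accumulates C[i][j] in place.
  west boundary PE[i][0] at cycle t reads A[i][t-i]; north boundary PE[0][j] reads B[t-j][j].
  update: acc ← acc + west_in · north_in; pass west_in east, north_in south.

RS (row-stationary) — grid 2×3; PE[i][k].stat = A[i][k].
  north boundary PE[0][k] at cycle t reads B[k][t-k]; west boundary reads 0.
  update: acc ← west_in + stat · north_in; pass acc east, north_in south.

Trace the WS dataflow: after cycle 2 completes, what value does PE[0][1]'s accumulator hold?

PE[0][1].acc = 4

WS (3×3). Following PE[0][1] plus its west/north inputs:
  c0 r0c0: 4 / 4 / 4
  c0 r0c1: 0 / 0 / 0
  c1 r0c0: 1 / 1 / 1
  c1 r0c1: 16 / 4 / 16
  c2 r0c0: 0 / 0 / 0
  c2 r0c1: 4 / 1 / 4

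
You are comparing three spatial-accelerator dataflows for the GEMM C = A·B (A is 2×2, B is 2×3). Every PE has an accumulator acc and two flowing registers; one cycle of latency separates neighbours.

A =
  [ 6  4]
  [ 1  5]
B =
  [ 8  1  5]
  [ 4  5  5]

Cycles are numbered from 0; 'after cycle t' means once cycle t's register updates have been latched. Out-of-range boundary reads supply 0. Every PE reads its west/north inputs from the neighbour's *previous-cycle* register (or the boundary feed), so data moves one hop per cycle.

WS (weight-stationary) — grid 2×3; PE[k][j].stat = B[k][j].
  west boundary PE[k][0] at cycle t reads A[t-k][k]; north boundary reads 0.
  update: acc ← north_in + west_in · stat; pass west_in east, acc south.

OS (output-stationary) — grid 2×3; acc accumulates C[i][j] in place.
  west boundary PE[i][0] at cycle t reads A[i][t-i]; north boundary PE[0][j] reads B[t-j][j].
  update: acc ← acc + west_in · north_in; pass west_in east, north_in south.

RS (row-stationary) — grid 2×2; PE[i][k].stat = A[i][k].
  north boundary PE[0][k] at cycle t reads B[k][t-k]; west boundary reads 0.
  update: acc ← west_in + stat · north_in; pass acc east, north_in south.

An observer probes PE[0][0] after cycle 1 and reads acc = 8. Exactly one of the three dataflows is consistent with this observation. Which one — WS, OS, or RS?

Under WS (2×3), PE[0][0]:
  after 0 — PE[0][0] acc=48, pass-E 6, pass-S 48
  after 1 — PE[0][0] acc=8, pass-E 1, pass-S 8
Under OS (2×3), PE[0][0]:
  after 0 — PE[0][0] acc=48, pass-E 6, pass-S 8
  after 1 — PE[0][0] acc=64, pass-E 4, pass-S 4
Under RS (2×2), PE[0][0]:
  after 0 — PE[0][0] acc=48, pass-E 48, pass-S 8
  after 1 — PE[0][0] acc=6, pass-E 6, pass-S 1

dataflow = WS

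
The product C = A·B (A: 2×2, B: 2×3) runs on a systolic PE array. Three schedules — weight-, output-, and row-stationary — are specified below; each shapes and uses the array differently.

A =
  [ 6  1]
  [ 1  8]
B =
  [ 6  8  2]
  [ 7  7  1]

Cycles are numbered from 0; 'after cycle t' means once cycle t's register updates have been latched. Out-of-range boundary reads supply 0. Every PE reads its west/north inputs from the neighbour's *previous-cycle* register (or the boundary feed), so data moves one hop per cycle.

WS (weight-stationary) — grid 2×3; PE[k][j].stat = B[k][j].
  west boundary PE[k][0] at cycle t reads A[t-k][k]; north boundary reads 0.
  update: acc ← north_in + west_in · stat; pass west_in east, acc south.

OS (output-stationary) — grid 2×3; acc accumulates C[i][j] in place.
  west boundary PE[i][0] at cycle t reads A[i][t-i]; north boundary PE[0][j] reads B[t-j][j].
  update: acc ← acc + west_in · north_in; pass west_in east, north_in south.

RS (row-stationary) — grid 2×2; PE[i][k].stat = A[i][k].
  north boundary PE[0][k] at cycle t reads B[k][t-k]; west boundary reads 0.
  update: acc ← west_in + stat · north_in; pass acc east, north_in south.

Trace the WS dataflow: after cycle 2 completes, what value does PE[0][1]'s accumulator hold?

PE[0][1].acc = 8

WS (2×3). Following PE[0][1] plus its west/north inputs:
  c0 r0c0: 36 / 6 / 36
  c0 r0c1: 0 / 0 / 0
  c1 r0c0: 6 / 1 / 6
  c1 r0c1: 48 / 6 / 48
  c2 r0c0: 0 / 0 / 0
  c2 r0c1: 8 / 1 / 8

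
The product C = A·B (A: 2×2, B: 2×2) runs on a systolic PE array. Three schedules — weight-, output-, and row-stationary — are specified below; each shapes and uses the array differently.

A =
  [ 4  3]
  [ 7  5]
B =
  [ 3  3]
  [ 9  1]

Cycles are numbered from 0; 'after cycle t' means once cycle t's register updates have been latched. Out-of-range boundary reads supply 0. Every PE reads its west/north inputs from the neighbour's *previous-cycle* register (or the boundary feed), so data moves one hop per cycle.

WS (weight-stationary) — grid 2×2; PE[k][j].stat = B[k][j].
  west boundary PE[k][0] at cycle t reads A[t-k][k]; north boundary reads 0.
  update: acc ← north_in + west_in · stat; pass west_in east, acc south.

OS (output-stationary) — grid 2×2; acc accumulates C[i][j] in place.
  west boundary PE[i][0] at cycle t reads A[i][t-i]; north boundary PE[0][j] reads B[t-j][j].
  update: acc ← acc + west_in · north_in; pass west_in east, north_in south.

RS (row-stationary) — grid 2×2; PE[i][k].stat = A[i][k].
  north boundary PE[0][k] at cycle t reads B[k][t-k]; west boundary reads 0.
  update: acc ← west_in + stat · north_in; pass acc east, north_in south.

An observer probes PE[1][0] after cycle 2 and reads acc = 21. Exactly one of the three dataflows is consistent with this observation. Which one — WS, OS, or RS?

dataflow = RS

WS [2×2] PE[1][0] across cycles:
  step 0 · PE1,0: acc=0; fwd→0 fwd↓0
  step 1 · PE1,0: acc=39; fwd→3 fwd↓39
  step 2 · PE1,0: acc=66; fwd→5 fwd↓66
OS [2×2] PE[1][0] across cycles:
  step 0 · PE1,0: acc=0; fwd→0 fwd↓0
  step 1 · PE1,0: acc=21; fwd→7 fwd↓3
  step 2 · PE1,0: acc=66; fwd→5 fwd↓9
RS [2×2] PE[1][0] across cycles:
  step 0 · PE1,0: acc=0; fwd→0 fwd↓0
  step 1 · PE1,0: acc=21; fwd→21 fwd↓3
  step 2 · PE1,0: acc=21; fwd→21 fwd↓3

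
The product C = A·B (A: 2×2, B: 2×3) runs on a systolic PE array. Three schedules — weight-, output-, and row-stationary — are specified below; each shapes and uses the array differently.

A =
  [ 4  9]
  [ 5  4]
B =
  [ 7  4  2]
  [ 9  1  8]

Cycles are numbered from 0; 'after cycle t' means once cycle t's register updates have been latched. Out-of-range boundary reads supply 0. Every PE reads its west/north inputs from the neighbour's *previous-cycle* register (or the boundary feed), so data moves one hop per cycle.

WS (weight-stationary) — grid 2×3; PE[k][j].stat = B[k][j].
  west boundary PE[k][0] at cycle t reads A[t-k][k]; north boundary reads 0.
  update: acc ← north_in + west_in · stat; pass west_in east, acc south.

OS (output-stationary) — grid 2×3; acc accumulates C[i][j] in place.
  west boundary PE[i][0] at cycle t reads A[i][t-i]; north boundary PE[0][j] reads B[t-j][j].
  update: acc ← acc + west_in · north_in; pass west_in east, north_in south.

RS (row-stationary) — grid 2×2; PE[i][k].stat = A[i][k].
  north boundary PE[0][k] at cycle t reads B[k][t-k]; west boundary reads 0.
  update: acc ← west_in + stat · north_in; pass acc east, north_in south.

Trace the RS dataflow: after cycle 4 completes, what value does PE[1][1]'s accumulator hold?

PE[1][1].acc = 42

RS (2×2). Following PE[1][1] plus its west/north inputs:
  after 0 — PE[0][1] acc=0, pass-E 0, pass-S 0
  after 0 — PE[1][0] acc=0, pass-E 0, pass-S 0
  after 0 — PE[1][1] acc=0, pass-E 0, pass-S 0
  after 1 — PE[0][1] acc=109, pass-E 109, pass-S 9
  after 1 — PE[1][0] acc=35, pass-E 35, pass-S 7
  after 1 — PE[1][1] acc=0, pass-E 0, pass-S 0
  after 2 — PE[0][1] acc=25, pass-E 25, pass-S 1
  after 2 — PE[1][0] acc=20, pass-E 20, pass-S 4
  after 2 — PE[1][1] acc=71, pass-E 71, pass-S 9
  after 3 — PE[0][1] acc=80, pass-E 80, pass-S 8
  after 3 — PE[1][0] acc=10, pass-E 10, pass-S 2
  after 3 — PE[1][1] acc=24, pass-E 24, pass-S 1
  after 4 — PE[0][1] acc=0, pass-E 0, pass-S 0
  after 4 — PE[1][0] acc=0, pass-E 0, pass-S 0
  after 4 — PE[1][1] acc=42, pass-E 42, pass-S 8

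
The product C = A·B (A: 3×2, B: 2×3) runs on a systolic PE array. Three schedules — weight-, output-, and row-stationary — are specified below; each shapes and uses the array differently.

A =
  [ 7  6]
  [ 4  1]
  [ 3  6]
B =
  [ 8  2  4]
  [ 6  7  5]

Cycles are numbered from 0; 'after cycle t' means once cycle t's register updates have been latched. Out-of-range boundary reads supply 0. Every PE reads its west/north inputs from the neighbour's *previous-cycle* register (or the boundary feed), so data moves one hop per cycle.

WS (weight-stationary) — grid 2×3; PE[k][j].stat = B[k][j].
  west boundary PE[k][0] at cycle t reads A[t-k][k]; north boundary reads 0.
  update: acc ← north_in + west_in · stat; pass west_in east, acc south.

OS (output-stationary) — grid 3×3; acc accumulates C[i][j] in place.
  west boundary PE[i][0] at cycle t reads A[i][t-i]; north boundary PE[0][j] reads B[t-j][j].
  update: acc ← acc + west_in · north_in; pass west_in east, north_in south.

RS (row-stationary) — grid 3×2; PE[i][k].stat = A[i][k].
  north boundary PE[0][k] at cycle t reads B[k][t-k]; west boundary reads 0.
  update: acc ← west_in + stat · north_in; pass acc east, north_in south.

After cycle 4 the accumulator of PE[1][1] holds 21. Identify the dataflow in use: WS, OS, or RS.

WS [2×3] PE[1][1] across cycles:
  @0  [1,1]  acc 0  |  →0  ↓0
  @1  [1,1]  acc 0  |  →0  ↓0
  @2  [1,1]  acc 56  |  →6  ↓56
  @3  [1,1]  acc 15  |  →1  ↓15
  @4  [1,1]  acc 48  |  →6  ↓48
OS [3×3] PE[1][1] across cycles:
  @0  [1,1]  acc 0  |  →0  ↓0
  @1  [1,1]  acc 0  |  →0  ↓0
  @2  [1,1]  acc 8  |  →4  ↓2
  @3  [1,1]  acc 15  |  →1  ↓7
  @4  [1,1]  acc 15  |  →0  ↓0
RS [3×2] PE[1][1] across cycles:
  @0  [1,1]  acc 0  |  →0  ↓0
  @1  [1,1]  acc 0  |  →0  ↓0
  @2  [1,1]  acc 38  |  →38  ↓6
  @3  [1,1]  acc 15  |  →15  ↓7
  @4  [1,1]  acc 21  |  →21  ↓5

dataflow = RS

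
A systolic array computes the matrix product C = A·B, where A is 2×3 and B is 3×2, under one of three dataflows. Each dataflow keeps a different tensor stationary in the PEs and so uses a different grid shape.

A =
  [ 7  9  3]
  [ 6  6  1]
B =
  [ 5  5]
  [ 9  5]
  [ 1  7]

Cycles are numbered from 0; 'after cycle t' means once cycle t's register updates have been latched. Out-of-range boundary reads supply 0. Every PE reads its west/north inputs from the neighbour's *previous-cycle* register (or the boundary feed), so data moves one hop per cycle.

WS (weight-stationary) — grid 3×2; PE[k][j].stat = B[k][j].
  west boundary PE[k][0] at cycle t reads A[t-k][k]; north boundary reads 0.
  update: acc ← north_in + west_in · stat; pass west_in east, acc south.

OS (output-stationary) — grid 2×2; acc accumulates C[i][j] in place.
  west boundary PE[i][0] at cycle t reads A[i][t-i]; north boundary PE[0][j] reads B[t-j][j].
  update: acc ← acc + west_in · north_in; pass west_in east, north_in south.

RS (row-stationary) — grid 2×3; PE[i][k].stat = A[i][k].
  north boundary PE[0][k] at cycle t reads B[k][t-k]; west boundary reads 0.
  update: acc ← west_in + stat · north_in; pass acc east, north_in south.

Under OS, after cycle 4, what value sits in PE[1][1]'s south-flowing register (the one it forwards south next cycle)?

Tracing OS — 2×2 array, target PE[1][1]:
  c0 r0c1: 0 / 0 / 0
  c0 r1c0: 0 / 0 / 0
  c0 r1c1: 0 / 0 / 0
  c1 r0c1: 35 / 7 / 5
  c1 r1c0: 30 / 6 / 5
  c1 r1c1: 0 / 0 / 0
  c2 r0c1: 80 / 9 / 5
  c2 r1c0: 84 / 6 / 9
  c2 r1c1: 30 / 6 / 5
  c3 r0c1: 101 / 3 / 7
  c3 r1c0: 85 / 1 / 1
  c3 r1c1: 60 / 6 / 5
  c4 r0c1: 101 / 0 / 0
  c4 r1c0: 85 / 0 / 0
  c4 r1c1: 67 / 1 / 7

register = 7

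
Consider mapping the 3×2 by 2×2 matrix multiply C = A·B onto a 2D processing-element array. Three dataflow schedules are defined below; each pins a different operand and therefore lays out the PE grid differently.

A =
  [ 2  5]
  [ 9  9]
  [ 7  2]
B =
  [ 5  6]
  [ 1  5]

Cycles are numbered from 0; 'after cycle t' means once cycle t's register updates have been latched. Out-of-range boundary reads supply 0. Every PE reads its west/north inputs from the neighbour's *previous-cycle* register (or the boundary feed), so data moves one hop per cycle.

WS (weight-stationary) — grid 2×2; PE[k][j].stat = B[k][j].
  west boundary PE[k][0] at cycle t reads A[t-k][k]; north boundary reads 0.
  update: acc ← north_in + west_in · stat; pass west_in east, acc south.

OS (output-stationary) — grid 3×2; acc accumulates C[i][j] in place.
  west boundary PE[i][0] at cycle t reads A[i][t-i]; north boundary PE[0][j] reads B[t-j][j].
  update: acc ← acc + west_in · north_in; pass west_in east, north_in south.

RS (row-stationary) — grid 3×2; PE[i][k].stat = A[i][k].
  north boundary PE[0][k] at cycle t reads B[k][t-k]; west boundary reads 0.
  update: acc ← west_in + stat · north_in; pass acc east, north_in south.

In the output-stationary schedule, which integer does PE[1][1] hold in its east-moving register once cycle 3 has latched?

register = 9

Tracing OS — 3×2 array, target PE[1][1]:
  @0  [0,1]  acc 0  |  →0  ↓0
  @0  [1,0]  acc 0  |  →0  ↓0
  @0  [1,1]  acc 0  |  →0  ↓0
  @1  [0,1]  acc 12  |  →2  ↓6
  @1  [1,0]  acc 45  |  →9  ↓5
  @1  [1,1]  acc 0  |  →0  ↓0
  @2  [0,1]  acc 37  |  →5  ↓5
  @2  [1,0]  acc 54  |  →9  ↓1
  @2  [1,1]  acc 54  |  →9  ↓6
  @3  [0,1]  acc 37  |  →0  ↓0
  @3  [1,0]  acc 54  |  →0  ↓0
  @3  [1,1]  acc 99  |  →9  ↓5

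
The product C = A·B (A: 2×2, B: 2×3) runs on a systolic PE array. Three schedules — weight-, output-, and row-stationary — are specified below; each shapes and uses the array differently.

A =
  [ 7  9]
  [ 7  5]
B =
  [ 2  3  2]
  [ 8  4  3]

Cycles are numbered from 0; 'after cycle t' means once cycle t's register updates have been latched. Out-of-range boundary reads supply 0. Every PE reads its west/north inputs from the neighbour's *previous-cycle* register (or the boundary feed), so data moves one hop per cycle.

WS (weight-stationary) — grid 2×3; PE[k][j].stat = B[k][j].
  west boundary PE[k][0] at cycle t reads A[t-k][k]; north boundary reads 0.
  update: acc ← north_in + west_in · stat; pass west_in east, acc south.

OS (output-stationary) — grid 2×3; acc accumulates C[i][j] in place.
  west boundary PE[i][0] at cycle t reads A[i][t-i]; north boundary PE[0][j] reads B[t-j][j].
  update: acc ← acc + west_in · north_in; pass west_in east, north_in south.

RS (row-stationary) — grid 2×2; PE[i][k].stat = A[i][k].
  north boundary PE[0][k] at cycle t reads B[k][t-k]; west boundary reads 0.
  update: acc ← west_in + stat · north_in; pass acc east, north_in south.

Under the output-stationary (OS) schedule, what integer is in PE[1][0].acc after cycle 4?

PE[1][0].acc = 54

OS (2×3). Following PE[1][0] plus its west/north inputs:
  @0  [0,0]  acc 14  |  →7  ↓2
  @0  [1,0]  acc 0  |  →0  ↓0
  @1  [0,0]  acc 86  |  →9  ↓8
  @1  [1,0]  acc 14  |  →7  ↓2
  @2  [0,0]  acc 86  |  →0  ↓0
  @2  [1,0]  acc 54  |  →5  ↓8
  @3  [0,0]  acc 86  |  →0  ↓0
  @3  [1,0]  acc 54  |  →0  ↓0
  @4  [0,0]  acc 86  |  →0  ↓0
  @4  [1,0]  acc 54  |  →0  ↓0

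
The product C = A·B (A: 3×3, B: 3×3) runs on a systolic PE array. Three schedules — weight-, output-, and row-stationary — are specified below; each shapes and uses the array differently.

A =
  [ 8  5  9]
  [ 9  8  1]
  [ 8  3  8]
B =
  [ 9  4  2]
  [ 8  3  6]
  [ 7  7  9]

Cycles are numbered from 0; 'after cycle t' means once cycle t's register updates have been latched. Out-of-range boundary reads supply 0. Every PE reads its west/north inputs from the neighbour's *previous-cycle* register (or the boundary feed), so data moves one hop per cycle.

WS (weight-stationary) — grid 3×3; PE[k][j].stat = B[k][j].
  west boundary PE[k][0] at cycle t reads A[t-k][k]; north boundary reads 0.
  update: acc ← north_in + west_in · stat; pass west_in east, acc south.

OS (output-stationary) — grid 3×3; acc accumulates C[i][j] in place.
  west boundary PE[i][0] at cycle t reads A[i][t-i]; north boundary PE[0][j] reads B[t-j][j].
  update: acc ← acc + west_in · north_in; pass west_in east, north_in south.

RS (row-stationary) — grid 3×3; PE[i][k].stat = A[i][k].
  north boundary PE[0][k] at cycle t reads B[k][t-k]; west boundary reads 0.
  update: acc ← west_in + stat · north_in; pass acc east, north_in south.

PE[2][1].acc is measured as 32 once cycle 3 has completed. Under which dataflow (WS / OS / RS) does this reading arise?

dataflow = OS

WS (3×3 grid), PE[2][1]:
  t=0 PE[2][1]: acc=0 h=0 v=0
  t=1 PE[2][1]: acc=0 h=0 v=0
  t=2 PE[2][1]: acc=0 h=0 v=0
  t=3 PE[2][1]: acc=110 h=9 v=110
OS (3×3 grid), PE[2][1]:
  t=0 PE[2][1]: acc=0 h=0 v=0
  t=1 PE[2][1]: acc=0 h=0 v=0
  t=2 PE[2][1]: acc=0 h=0 v=0
  t=3 PE[2][1]: acc=32 h=8 v=4
RS (3×3 grid), PE[2][1]:
  t=0 PE[2][1]: acc=0 h=0 v=0
  t=1 PE[2][1]: acc=0 h=0 v=0
  t=2 PE[2][1]: acc=0 h=0 v=0
  t=3 PE[2][1]: acc=96 h=96 v=8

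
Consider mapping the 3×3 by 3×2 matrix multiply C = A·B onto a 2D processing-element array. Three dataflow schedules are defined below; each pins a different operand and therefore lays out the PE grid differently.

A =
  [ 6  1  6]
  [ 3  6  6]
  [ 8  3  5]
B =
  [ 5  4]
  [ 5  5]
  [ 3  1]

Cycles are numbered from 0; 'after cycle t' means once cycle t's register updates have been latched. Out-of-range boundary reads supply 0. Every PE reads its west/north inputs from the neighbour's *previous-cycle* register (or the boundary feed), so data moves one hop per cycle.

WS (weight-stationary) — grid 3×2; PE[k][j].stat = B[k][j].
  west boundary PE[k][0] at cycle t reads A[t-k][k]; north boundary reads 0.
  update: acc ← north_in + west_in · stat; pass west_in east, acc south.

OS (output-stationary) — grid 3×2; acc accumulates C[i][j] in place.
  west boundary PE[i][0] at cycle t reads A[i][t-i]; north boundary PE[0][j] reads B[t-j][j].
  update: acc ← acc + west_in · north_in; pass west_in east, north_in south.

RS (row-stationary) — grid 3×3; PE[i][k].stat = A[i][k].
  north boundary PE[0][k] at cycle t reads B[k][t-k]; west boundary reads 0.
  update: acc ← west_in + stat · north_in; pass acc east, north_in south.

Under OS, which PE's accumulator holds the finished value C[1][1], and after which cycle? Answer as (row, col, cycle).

(row, col, cycle) = (1, 1, 4)

OS — PE[1][1] is where C[1][1] collects:
  after 0 — PE[1][1] acc=0, pass-E 0, pass-S 0
  after 1 — PE[1][1] acc=0, pass-E 0, pass-S 0
  after 2 — PE[1][1] acc=12, pass-E 3, pass-S 4
  after 3 — PE[1][1] acc=42, pass-E 6, pass-S 5
  after 4 — PE[1][1] acc=48, pass-E 6, pass-S 1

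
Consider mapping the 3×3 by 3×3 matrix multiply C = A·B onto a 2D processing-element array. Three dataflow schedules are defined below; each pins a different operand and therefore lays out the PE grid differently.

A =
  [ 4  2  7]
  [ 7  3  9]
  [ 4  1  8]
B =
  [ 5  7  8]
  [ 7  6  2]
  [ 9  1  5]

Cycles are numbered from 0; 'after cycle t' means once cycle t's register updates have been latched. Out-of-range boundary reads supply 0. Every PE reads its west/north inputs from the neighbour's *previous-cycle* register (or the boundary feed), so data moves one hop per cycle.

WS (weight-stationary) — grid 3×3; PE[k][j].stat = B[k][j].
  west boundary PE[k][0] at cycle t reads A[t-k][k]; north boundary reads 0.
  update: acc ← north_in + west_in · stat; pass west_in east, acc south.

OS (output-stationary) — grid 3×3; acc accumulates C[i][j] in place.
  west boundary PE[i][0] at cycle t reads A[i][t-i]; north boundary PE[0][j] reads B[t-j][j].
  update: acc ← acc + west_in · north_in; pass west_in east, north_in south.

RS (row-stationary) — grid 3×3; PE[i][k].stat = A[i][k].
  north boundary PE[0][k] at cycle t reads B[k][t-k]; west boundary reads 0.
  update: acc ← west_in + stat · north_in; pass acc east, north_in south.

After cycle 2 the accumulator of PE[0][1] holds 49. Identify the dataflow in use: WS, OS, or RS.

WS (3×3 grid), PE[0][1]:
  t=0 PE[0][1]: acc=0 h=0 v=0
  t=1 PE[0][1]: acc=28 h=4 v=28
  t=2 PE[0][1]: acc=49 h=7 v=49
OS (3×3 grid), PE[0][1]:
  t=0 PE[0][1]: acc=0 h=0 v=0
  t=1 PE[0][1]: acc=28 h=4 v=7
  t=2 PE[0][1]: acc=40 h=2 v=6
RS (3×3 grid), PE[0][1]:
  t=0 PE[0][1]: acc=0 h=0 v=0
  t=1 PE[0][1]: acc=34 h=34 v=7
  t=2 PE[0][1]: acc=40 h=40 v=6

dataflow = WS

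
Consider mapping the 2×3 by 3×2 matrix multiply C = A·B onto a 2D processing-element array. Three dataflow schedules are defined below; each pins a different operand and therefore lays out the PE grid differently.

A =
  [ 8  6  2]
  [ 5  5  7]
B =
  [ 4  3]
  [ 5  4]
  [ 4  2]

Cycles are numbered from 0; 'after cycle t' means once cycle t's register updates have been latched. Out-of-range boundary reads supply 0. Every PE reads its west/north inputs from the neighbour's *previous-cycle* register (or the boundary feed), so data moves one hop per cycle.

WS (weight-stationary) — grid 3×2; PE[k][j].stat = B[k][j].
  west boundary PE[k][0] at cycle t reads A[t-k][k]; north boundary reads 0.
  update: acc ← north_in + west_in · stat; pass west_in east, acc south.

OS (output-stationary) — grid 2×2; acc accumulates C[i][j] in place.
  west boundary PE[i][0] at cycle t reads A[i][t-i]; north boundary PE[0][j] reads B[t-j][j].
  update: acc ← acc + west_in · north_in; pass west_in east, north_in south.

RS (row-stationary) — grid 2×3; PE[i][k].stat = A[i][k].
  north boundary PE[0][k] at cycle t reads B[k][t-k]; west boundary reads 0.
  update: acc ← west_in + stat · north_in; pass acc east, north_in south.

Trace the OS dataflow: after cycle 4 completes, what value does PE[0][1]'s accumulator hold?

PE[0][1].acc = 52

OS 2×2: PE[0][1] cycle-by-cycle (with neighbour feeds):
  @0  [0,0]  acc 32  |  →8  ↓4
  @0  [0,1]  acc 0  |  →0  ↓0
  @1  [0,0]  acc 62  |  →6  ↓5
  @1  [0,1]  acc 24  |  →8  ↓3
  @2  [0,0]  acc 70  |  →2  ↓4
  @2  [0,1]  acc 48  |  →6  ↓4
  @3  [0,0]  acc 70  |  →0  ↓0
  @3  [0,1]  acc 52  |  →2  ↓2
  @4  [0,0]  acc 70  |  →0  ↓0
  @4  [0,1]  acc 52  |  →0  ↓0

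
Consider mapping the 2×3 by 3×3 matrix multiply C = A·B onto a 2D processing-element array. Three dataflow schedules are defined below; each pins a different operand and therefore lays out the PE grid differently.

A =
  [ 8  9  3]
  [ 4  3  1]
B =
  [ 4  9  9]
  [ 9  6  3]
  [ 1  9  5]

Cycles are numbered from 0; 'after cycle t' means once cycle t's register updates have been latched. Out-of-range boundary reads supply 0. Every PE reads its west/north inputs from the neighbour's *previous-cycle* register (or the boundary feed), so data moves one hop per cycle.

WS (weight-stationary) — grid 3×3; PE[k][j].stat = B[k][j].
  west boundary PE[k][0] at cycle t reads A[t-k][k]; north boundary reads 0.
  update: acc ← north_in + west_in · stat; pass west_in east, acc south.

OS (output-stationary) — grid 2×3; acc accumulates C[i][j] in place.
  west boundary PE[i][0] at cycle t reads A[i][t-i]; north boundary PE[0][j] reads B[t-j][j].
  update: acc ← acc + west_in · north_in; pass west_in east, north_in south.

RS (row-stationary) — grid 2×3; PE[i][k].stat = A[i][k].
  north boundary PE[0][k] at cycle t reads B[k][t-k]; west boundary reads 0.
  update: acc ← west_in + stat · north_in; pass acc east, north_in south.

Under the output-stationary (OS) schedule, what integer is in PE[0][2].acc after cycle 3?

OS on a 2×3 grid — tracing PE[0][2] and its feeders:
  t=0 PE[0][1]: acc=0 h=0 v=0
  t=0 PE[0][2]: acc=0 h=0 v=0
  t=1 PE[0][1]: acc=72 h=8 v=9
  t=1 PE[0][2]: acc=0 h=0 v=0
  t=2 PE[0][1]: acc=126 h=9 v=6
  t=2 PE[0][2]: acc=72 h=8 v=9
  t=3 PE[0][1]: acc=153 h=3 v=9
  t=3 PE[0][2]: acc=99 h=9 v=3

PE[0][2].acc = 99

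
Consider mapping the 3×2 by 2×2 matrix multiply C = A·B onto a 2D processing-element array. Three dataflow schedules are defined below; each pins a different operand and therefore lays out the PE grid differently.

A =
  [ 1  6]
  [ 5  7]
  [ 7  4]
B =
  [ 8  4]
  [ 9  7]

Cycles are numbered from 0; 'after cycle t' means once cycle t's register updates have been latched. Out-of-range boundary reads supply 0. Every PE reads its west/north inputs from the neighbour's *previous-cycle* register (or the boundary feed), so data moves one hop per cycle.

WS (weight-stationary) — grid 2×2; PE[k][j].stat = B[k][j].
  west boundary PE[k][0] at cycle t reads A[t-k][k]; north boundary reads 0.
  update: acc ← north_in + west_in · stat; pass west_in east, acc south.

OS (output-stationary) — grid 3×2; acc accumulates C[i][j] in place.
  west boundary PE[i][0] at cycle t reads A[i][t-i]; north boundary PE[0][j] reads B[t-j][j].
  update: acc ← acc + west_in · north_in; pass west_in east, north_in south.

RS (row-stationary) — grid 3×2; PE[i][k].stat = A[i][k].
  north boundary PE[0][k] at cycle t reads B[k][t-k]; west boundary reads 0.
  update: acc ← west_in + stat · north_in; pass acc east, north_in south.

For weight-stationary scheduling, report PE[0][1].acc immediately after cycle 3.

Tracing WS — 2×2 array, target PE[0][1]:
  [0] (0,0) acc=8 (h:1 v:8)
  [0] (0,1) acc=0 (h:0 v:0)
  [1] (0,0) acc=40 (h:5 v:40)
  [1] (0,1) acc=4 (h:1 v:4)
  [2] (0,0) acc=56 (h:7 v:56)
  [2] (0,1) acc=20 (h:5 v:20)
  [3] (0,0) acc=0 (h:0 v:0)
  [3] (0,1) acc=28 (h:7 v:28)

PE[0][1].acc = 28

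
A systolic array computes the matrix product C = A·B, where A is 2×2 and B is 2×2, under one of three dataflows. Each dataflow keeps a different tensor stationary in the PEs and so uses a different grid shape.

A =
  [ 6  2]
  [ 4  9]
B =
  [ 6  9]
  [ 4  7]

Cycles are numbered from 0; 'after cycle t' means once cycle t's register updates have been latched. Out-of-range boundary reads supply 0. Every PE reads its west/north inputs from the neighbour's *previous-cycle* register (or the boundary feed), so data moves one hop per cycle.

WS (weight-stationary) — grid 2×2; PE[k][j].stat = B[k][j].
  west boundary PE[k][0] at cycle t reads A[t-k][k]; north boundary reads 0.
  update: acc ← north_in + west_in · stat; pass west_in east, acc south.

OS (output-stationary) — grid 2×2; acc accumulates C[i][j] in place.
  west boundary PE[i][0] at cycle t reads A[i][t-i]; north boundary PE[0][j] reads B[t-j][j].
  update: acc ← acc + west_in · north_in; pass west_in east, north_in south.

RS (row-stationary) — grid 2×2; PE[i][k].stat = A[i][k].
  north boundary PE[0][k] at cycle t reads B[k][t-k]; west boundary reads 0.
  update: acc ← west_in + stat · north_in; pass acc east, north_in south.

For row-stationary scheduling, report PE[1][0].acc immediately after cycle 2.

PE[1][0].acc = 36

Tracing RS — 2×2 array, target PE[1][0]:
  @0  [0,0]  acc 36  |  →36  ↓6
  @0  [1,0]  acc 0  |  →0  ↓0
  @1  [0,0]  acc 54  |  →54  ↓9
  @1  [1,0]  acc 24  |  →24  ↓6
  @2  [0,0]  acc 0  |  →0  ↓0
  @2  [1,0]  acc 36  |  →36  ↓9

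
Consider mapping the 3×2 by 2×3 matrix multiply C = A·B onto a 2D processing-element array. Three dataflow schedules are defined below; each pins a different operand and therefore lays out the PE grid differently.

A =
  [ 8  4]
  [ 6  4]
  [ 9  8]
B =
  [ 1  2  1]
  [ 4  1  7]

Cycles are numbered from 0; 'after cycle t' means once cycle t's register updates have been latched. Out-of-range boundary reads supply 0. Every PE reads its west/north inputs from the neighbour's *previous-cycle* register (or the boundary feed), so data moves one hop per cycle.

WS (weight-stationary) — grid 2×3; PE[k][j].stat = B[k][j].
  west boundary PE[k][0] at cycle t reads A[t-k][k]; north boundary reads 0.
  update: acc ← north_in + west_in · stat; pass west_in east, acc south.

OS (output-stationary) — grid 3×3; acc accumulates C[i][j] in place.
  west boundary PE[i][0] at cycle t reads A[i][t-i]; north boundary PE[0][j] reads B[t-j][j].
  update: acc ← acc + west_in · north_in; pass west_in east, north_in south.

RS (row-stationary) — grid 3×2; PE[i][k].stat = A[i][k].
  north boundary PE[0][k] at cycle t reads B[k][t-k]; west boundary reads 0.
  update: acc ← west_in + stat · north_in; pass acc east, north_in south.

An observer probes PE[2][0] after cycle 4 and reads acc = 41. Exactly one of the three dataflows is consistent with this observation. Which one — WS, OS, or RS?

WS (2×3): PE[2][0] does not exist.
OS [3×3] PE[2][0] across cycles:
  @0  [2,0]  acc 0  |  →0  ↓0
  @1  [2,0]  acc 0  |  →0  ↓0
  @2  [2,0]  acc 9  |  →9  ↓1
  @3  [2,0]  acc 41  |  →8  ↓4
  @4  [2,0]  acc 41  |  →0  ↓0
RS [3×2] PE[2][0] across cycles:
  @0  [2,0]  acc 0  |  →0  ↓0
  @1  [2,0]  acc 0  |  →0  ↓0
  @2  [2,0]  acc 9  |  →9  ↓1
  @3  [2,0]  acc 18  |  →18  ↓2
  @4  [2,0]  acc 9  |  →9  ↓1

dataflow = OS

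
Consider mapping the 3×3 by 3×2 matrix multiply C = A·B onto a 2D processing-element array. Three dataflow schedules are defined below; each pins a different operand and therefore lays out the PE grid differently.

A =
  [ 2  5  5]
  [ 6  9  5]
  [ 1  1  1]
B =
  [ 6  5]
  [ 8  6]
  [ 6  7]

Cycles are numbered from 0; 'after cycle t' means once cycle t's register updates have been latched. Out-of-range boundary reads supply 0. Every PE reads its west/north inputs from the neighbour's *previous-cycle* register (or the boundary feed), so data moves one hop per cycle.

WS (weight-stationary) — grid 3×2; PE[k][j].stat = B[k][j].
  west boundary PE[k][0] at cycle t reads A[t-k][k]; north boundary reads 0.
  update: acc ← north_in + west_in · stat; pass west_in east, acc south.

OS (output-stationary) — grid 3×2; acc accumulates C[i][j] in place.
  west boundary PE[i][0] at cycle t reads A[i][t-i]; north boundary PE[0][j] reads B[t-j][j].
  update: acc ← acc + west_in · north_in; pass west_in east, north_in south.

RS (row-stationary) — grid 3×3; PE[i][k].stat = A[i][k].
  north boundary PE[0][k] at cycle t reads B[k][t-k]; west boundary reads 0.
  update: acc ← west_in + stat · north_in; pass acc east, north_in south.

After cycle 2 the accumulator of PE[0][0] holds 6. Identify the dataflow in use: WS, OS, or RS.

WS [3×2] PE[0][0] across cycles:
  [0] (0,0) acc=12 (h:2 v:12)
  [1] (0,0) acc=36 (h:6 v:36)
  [2] (0,0) acc=6 (h:1 v:6)
OS [3×2] PE[0][0] across cycles:
  [0] (0,0) acc=12 (h:2 v:6)
  [1] (0,0) acc=52 (h:5 v:8)
  [2] (0,0) acc=82 (h:5 v:6)
RS [3×3] PE[0][0] across cycles:
  [0] (0,0) acc=12 (h:12 v:6)
  [1] (0,0) acc=10 (h:10 v:5)
  [2] (0,0) acc=0 (h:0 v:0)

dataflow = WS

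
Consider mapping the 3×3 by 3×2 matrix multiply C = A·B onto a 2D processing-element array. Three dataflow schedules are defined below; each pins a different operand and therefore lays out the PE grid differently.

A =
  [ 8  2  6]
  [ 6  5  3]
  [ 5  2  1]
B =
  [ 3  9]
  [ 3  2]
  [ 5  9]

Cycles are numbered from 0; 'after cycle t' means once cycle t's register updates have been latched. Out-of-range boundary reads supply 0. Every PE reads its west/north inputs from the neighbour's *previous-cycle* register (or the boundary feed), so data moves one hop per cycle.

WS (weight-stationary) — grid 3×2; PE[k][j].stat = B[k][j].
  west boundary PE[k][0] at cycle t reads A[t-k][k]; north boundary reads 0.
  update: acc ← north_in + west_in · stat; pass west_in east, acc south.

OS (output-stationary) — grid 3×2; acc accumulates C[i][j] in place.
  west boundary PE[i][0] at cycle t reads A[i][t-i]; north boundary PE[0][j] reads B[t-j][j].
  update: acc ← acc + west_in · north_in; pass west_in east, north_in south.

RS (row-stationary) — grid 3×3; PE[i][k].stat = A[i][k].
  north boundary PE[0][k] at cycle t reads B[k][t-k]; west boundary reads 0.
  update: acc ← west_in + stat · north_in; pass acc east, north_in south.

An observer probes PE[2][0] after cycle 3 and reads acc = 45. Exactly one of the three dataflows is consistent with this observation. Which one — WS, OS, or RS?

dataflow = RS

WS [3×2] PE[2][0] across cycles:
  [0] (2,0) acc=0 (h:0 v:0)
  [1] (2,0) acc=0 (h:0 v:0)
  [2] (2,0) acc=60 (h:6 v:60)
  [3] (2,0) acc=48 (h:3 v:48)
OS [3×2] PE[2][0] across cycles:
  [0] (2,0) acc=0 (h:0 v:0)
  [1] (2,0) acc=0 (h:0 v:0)
  [2] (2,0) acc=15 (h:5 v:3)
  [3] (2,0) acc=21 (h:2 v:3)
RS [3×3] PE[2][0] across cycles:
  [0] (2,0) acc=0 (h:0 v:0)
  [1] (2,0) acc=0 (h:0 v:0)
  [2] (2,0) acc=15 (h:15 v:3)
  [3] (2,0) acc=45 (h:45 v:9)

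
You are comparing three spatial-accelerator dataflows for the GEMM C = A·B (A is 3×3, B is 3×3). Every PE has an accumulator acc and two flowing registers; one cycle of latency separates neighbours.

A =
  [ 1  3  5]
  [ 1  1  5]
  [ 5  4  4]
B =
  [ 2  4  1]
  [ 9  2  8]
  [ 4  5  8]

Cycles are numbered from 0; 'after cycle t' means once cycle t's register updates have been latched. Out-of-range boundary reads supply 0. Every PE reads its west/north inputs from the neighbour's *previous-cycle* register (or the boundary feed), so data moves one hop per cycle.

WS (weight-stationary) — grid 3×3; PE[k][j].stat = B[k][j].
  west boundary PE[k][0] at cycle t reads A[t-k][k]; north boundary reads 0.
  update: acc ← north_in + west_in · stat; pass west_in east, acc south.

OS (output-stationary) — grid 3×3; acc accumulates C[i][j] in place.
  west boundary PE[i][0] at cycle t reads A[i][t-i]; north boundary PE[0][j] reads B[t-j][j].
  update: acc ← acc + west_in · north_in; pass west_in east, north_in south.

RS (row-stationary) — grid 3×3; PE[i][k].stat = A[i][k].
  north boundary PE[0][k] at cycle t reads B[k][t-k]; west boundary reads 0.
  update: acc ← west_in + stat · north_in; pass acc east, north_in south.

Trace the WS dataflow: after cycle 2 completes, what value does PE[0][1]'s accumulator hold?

WS on a 3×3 grid — tracing PE[0][1] and its feeders:
  step 0 · PE0,0: acc=2; fwd→1 fwd↓2
  step 0 · PE0,1: acc=0; fwd→0 fwd↓0
  step 1 · PE0,0: acc=2; fwd→1 fwd↓2
  step 1 · PE0,1: acc=4; fwd→1 fwd↓4
  step 2 · PE0,0: acc=10; fwd→5 fwd↓10
  step 2 · PE0,1: acc=4; fwd→1 fwd↓4

PE[0][1].acc = 4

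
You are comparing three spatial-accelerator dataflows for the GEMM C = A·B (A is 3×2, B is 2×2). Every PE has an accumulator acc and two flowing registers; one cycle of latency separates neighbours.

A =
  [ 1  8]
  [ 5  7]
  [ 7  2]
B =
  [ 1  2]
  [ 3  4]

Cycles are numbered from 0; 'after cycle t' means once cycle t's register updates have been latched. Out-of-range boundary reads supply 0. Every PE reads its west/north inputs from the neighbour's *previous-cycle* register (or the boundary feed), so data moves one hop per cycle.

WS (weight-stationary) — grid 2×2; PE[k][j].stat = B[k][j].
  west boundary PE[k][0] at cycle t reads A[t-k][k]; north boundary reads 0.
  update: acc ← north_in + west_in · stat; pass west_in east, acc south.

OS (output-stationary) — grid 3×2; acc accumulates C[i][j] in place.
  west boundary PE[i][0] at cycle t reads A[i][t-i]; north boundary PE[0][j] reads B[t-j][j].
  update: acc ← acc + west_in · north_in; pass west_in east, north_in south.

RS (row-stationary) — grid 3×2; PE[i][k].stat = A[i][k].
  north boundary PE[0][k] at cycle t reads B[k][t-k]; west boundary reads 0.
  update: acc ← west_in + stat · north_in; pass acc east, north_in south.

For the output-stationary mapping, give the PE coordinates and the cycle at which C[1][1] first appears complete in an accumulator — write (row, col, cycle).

(row, col, cycle) = (1, 1, 3)

Under OS, C[1][1] lands at PE[1][1]:
  after 0 — PE[1][1] acc=0, pass-E 0, pass-S 0
  after 1 — PE[1][1] acc=0, pass-E 0, pass-S 0
  after 2 — PE[1][1] acc=10, pass-E 5, pass-S 2
  after 3 — PE[1][1] acc=38, pass-E 7, pass-S 4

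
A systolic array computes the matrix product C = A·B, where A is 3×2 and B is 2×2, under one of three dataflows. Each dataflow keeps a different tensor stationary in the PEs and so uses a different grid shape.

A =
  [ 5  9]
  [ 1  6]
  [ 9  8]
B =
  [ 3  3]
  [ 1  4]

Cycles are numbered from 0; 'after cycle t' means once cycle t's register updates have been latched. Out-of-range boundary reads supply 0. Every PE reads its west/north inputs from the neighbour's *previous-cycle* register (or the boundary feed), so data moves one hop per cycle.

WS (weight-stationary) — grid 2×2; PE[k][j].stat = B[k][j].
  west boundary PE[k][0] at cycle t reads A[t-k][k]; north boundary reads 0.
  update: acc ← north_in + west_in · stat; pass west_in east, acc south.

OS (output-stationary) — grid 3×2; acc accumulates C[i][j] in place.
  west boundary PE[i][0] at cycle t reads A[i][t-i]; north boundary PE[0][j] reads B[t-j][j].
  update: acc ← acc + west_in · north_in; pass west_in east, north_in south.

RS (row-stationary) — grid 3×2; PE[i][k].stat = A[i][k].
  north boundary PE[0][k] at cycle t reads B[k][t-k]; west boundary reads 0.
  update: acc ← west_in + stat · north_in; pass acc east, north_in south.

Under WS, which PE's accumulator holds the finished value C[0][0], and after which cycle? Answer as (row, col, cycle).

(row, col, cycle) = (1, 0, 1)

WS — PE[1][0] is where C[0][0] collects:
  after 0 — PE[1][0] acc=0, pass-E 0, pass-S 0
  after 1 — PE[1][0] acc=24, pass-E 9, pass-S 24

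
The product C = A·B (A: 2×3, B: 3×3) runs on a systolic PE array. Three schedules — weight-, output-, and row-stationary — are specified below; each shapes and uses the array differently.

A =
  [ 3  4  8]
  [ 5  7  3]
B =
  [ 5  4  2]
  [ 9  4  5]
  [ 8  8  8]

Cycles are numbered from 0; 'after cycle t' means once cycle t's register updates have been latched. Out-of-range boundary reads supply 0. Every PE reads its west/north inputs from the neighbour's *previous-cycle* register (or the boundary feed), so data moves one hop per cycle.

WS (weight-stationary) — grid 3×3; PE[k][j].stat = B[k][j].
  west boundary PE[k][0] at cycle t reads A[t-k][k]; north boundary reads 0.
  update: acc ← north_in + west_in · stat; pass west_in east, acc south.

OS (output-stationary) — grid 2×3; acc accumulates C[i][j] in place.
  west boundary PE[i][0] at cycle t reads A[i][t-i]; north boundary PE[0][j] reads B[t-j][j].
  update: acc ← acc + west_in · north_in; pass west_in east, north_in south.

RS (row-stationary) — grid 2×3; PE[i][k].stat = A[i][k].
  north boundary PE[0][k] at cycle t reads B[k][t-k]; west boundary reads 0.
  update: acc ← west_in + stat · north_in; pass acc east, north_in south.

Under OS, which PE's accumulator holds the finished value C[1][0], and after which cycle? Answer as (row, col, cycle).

(row, col, cycle) = (1, 0, 3)

Under OS, C[1][0] lands at PE[1][0]:
  0: (1,0).acc=0  regs=<0,0>
  1: (1,0).acc=25  regs=<5,5>
  2: (1,0).acc=88  regs=<7,9>
  3: (1,0).acc=112  regs=<3,8>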